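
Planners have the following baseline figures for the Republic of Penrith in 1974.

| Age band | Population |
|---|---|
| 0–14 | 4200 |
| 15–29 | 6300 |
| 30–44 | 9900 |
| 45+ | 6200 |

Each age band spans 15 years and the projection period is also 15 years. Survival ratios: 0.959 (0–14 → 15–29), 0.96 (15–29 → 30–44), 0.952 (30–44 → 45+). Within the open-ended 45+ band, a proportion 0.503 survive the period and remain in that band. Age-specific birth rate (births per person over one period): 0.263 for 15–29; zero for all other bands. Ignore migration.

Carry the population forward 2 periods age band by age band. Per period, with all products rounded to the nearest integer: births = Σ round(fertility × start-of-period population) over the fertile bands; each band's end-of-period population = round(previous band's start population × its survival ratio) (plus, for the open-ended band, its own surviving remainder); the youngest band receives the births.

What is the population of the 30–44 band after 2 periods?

3867

After projecting period 1:
Births: 6300 × 0.263 = 1657
15–29: 4200 × 0.959 = 4028
30–44: 6300 × 0.96 = 6048
45+: 9900 × 0.952 + 6200 × 0.503 = 9425 + 3119 = 12544
End of period: [1657, 4028, 6048, 12544]
After projecting period 2:
Births: 4028 × 0.263 = 1059
15–29: 1657 × 0.959 = 1589
30–44: 4028 × 0.96 = 3867
45+: 6048 × 0.952 + 12544 × 0.503 = 5758 + 6310 = 12068
End of period: [1059, 1589, 3867, 12068]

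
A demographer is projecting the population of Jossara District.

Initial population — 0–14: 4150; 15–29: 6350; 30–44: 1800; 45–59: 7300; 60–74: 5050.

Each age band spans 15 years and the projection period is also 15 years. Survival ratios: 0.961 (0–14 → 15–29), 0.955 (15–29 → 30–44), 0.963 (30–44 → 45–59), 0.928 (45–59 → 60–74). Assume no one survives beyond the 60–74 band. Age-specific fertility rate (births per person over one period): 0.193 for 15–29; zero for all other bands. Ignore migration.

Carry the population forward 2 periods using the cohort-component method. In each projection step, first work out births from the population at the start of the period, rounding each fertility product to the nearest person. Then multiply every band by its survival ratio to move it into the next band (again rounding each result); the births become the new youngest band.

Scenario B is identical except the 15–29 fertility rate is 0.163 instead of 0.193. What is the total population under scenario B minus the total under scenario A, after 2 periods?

-303

Call the bands 1 to 5, youngest first.
Period 1.
Births: 6350 * 0.193 = 1226
Band 2: 4150 * 0.961 = 3988
Band 3: 6350 * 0.955 = 6064
Band 4: 1800 * 0.963 = 1733
Band 5: 7300 * 0.928 = 6774
Giving 1226 / 3988 / 6064 / 1733 / 6774.
Period 2.
Births: 3988 * 0.193 = 770
Band 2: 1226 * 0.961 = 1178
Band 3: 3988 * 0.955 = 3809
Band 4: 6064 * 0.963 = 5840
Band 5: 1733 * 0.928 = 1608
Giving 770 / 1178 / 3809 / 5840 / 1608.
Scenario A total after 2 periods: 13205
Scenario B projection —
Period 1.
Births: 6350 * 0.163 = 1035
Band 2: 4150 * 0.961 = 3988
Band 3: 6350 * 0.955 = 6064
Band 4: 1800 * 0.963 = 1733
Band 5: 7300 * 0.928 = 6774
Giving 1035 / 3988 / 6064 / 1733 / 6774.
Period 2.
Births: 3988 * 0.163 = 650
Band 2: 1035 * 0.961 = 995
Band 3: 3988 * 0.955 = 3809
Band 4: 6064 * 0.963 = 5840
Band 5: 1733 * 0.928 = 1608
Giving 650 / 995 / 3809 / 5840 / 1608.
Scenario B total after 2 periods: 12902
Difference B − A = 12902 − 13205 = -303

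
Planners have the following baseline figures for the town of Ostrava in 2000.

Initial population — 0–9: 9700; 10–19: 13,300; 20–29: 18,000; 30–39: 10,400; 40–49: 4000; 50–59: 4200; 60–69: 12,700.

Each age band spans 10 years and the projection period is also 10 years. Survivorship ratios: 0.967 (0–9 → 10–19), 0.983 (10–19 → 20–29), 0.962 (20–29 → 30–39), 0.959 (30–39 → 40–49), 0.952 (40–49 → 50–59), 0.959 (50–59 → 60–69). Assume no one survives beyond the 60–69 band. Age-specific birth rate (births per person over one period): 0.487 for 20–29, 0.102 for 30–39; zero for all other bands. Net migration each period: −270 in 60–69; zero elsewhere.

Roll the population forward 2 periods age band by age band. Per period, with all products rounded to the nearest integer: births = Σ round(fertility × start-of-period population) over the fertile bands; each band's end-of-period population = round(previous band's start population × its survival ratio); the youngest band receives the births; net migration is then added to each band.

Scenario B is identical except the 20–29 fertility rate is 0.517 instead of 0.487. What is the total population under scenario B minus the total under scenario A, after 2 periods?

— Period 1 —
Births: 18000 × 0.487 = 8766 ; 10400 × 0.102 = 1061 — total 9827
10–19: 9700 × 0.967 = 9380
20–29: 13300 × 0.983 = 13074
30–39: 18000 × 0.962 = 17316
40–49: 10400 × 0.959 = 9974
50–59: 4000 × 0.952 = 3808
60–69: 4200 × 0.959 = 4028
Net migration: 60–69 − 270 → 3758
Giving 9827 / 9380 / 13074 / 17316 / 9974 / 3808 / 3758.
— Period 2 —
Births: 13074 × 0.487 = 6367 ; 17316 × 0.102 = 1766 — total 8133
10–19: 9827 × 0.967 = 9503
20–29: 9380 × 0.983 = 9221
30–39: 13074 × 0.962 = 12577
40–49: 17316 × 0.959 = 16606
50–59: 9974 × 0.952 = 9495
60–69: 3808 × 0.959 = 3652
Net migration: 60–69 − 270 → 3382
Giving 8133 / 9503 / 9221 / 12577 / 16606 / 9495 / 3382.
Scenario A total after 2 periods: 68917
Scenario B projection —
— Period 1 —
Births: 18000 × 0.517 = 9306 ; 10400 × 0.102 = 1061 — total 10367
10–19: 9700 × 0.967 = 9380
20–29: 13300 × 0.983 = 13074
30–39: 18000 × 0.962 = 17316
40–49: 10400 × 0.959 = 9974
50–59: 4000 × 0.952 = 3808
60–69: 4200 × 0.959 = 4028
Net migration: 60–69 − 270 → 3758
Giving 10367 / 9380 / 13074 / 17316 / 9974 / 3808 / 3758.
— Period 2 —
Births: 13074 × 0.517 = 6759 ; 17316 × 0.102 = 1766 — total 8525
10–19: 10367 × 0.967 = 10025
20–29: 9380 × 0.983 = 9221
30–39: 13074 × 0.962 = 12577
40–49: 17316 × 0.959 = 16606
50–59: 9974 × 0.952 = 9495
60–69: 3808 × 0.959 = 3652
Net migration: 60–69 − 270 → 3382
Giving 8525 / 10025 / 9221 / 12577 / 16606 / 9495 / 3382.
Scenario B total after 2 periods: 69831
Difference B − A = 69831 − 68917 = 914

914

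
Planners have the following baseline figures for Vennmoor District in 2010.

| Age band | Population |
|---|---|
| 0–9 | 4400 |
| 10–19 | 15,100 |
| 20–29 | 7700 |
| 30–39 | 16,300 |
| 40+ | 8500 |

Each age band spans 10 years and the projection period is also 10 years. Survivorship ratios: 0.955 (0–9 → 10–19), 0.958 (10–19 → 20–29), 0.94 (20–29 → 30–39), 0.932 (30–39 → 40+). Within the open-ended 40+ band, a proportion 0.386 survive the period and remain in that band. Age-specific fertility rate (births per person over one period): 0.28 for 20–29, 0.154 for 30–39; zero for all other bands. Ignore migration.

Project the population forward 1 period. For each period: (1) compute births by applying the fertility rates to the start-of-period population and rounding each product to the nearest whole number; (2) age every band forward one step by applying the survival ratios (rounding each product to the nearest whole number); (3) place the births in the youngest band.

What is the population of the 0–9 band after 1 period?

4666

— Period 1 —
Births: 7700 × 0.28 = 2156 ; 16300 × 0.154 = 2510 → 4666
10–19: 4400 × 0.955 = 4202
20–29: 15100 × 0.958 = 14466
30–39: 7700 × 0.94 = 7238
40+: 16300 × 0.932 + 8500 × 0.386 = 15192 + 3281 = 18473
End of period: [4666, 4202, 14466, 7238, 18473]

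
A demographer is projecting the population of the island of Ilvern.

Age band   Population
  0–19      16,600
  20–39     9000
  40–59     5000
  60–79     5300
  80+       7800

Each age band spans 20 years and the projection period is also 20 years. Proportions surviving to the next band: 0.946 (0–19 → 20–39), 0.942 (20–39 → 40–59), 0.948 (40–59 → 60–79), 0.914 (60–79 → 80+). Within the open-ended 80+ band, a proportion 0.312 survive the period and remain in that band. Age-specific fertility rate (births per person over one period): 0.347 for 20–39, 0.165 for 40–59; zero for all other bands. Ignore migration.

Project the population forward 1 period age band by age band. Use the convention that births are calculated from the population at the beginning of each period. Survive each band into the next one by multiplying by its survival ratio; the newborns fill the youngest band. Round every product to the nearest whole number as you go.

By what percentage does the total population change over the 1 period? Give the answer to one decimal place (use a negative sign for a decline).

-8.1

Call the bands 1 to 5, youngest first.
After projecting period 1:
Births: 9000 * 0.347 = 3123, 5000 * 0.165 = 825 — total 3948
Band 2: 16600 * 0.946 = 15704
Band 3: 9000 * 0.942 = 8478
Band 4: 5000 * 0.948 = 4740
Band 5: 5300 * 0.914 + 7800 * 0.312 = 4844 + 2434 = 7278
Population now: 0–19=3948, 20–39=15704, 40–59=8478, 60–79=4740, 80+=7278
Total: 43700 → 40148; change = -3552; percentage change = -8.1%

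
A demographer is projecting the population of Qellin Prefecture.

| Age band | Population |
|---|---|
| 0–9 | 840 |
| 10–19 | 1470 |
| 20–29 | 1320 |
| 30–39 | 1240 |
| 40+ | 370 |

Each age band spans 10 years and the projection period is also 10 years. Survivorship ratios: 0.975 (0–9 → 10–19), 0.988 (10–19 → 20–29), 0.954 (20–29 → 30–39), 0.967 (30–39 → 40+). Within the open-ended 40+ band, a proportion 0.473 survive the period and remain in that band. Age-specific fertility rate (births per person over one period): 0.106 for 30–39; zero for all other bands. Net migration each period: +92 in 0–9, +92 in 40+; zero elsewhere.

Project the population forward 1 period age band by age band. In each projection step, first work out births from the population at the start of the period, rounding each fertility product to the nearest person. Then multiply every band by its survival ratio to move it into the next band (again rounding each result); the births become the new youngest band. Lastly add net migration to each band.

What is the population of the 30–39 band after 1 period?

1259

[period 1]
Births: 1240 × 0.106 = 131
10–19: 840 × 0.975 = 819
20–29: 1470 × 0.988 = 1452
30–39: 1320 × 0.954 = 1259
40+: 1240 × 0.967 + 370 × 0.473 = 1199 + 175 = 1374
Net migration: 0–9 + 92 → 223; 40+ + 92 → 1466
Population now: 0–9=223, 10–19=819, 20–29=1452, 30–39=1259, 40+=1466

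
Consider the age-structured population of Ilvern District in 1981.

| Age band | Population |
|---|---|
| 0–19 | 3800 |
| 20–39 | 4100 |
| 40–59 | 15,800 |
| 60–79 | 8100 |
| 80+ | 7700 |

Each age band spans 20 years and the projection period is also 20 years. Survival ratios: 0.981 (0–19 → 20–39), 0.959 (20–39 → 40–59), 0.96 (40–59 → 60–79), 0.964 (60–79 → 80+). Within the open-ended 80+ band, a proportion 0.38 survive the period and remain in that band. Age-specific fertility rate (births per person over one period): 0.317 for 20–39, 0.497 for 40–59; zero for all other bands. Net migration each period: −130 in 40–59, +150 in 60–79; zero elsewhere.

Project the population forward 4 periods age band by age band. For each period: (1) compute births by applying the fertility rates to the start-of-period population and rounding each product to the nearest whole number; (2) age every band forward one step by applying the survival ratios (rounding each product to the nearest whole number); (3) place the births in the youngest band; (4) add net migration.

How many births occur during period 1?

After projecting period 1:
Births: 4100 × 0.317 = 1300  |  15800 × 0.497 = 7853 ⇒ total 9153
20–39: 3800 × 0.981 = 3728
40–59: 4100 × 0.959 = 3932
60–79: 15800 × 0.96 = 15168
80+: 8100 × 0.964 + 7700 × 0.38 = 7808 + 2926 = 10734
Net migration: 40–59 − 130 → 3802; 60–79 + 150 → 15318
End of period: [9153, 3728, 3802, 15318, 10734]

9153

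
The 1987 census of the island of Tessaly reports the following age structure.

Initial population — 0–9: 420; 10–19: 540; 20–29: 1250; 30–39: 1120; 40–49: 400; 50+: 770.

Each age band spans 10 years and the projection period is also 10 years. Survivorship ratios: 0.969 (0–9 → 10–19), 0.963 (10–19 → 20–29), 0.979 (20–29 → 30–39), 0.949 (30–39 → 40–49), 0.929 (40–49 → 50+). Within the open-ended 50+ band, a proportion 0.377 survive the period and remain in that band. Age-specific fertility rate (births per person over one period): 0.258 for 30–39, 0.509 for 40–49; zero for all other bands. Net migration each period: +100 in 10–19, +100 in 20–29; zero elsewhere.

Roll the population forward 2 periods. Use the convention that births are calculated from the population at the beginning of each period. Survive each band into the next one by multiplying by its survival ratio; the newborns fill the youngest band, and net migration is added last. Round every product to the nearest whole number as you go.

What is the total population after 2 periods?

Numbering the groups 1..6 from youngest to oldest:
Period 1.
Births: 1120 × 0.258 = 289, 400 × 0.509 = 204 ⇒ total 493
Group 2: 420 × 0.969 = 407
Group 3: 540 × 0.963 = 520
Group 4: 1250 × 0.979 = 1224
Group 5: 1120 × 0.949 = 1063
Group 6: 400 × 0.929 + 770 × 0.377 = 372 + 290 = 662
Net migration: Group 2 + 100 → 507; Group 3 + 100 → 620
End of period: [493, 507, 620, 1224, 1063, 662]
Period 2.
Births: 1224 × 0.258 = 316, 1063 × 0.509 = 541 ⇒ total 857
Group 2: 493 × 0.969 = 478
Group 3: 507 × 0.963 = 488
Group 4: 620 × 0.979 = 607
Group 5: 1224 × 0.949 = 1162
Group 6: 1063 × 0.929 + 662 × 0.377 = 988 + 250 = 1238
Net migration: Group 2 + 100 → 578; Group 3 + 100 → 588
End of period: [857, 578, 588, 607, 1162, 1238]
Total after period 2: 857 + 578 + 588 + 607 + 1162 + 1238 = 5030

5030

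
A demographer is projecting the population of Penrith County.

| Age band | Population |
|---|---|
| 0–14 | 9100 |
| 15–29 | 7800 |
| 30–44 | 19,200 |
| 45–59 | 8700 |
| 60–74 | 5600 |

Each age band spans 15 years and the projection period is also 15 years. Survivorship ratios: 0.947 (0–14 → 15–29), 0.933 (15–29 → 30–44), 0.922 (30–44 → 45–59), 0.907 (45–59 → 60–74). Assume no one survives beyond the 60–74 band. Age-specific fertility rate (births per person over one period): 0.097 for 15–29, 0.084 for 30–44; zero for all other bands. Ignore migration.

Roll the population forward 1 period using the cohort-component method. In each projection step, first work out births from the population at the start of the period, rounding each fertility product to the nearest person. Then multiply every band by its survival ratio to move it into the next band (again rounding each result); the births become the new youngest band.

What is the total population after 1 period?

Period 1:
Births: 7800 × 0.097 = 757, 19200 × 0.084 = 1613 → total 2370
15–29: 9100 × 0.947 = 8618
30–44: 7800 × 0.933 = 7277
45–59: 19200 × 0.922 = 17702
60–74: 8700 × 0.907 = 7891
→ [2370, 8618, 7277, 17702, 7891]
Total after period 1: 2370 + 8618 + 7277 + 17702 + 7891 = 43858

43858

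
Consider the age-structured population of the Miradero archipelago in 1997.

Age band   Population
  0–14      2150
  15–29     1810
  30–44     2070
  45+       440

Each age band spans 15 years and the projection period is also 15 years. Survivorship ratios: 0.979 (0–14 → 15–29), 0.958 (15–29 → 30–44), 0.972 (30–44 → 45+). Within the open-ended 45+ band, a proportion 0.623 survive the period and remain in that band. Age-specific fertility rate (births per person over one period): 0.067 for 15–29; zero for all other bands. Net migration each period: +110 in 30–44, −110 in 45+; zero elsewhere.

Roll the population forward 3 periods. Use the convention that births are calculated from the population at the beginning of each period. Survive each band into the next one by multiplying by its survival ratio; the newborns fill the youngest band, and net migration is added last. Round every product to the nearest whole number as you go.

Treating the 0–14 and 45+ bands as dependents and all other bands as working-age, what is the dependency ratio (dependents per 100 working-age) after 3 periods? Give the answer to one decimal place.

1068.7

After projecting period 1:
Births: 1810 × 0.067 = 121
15–29: 2150 × 0.979 = 2105
30–44: 1810 × 0.958 = 1734
45+: 2070 × 0.972 + 440 × 0.623 = 2012 + 274 = 2286
Net migration: 30–44 + 110 → 1844; 45+ − 110 → 2176
Giving 121 / 2105 / 1844 / 2176.
After projecting period 2:
Births: 2105 × 0.067 = 141
15–29: 121 × 0.979 = 118
30–44: 2105 × 0.958 = 2017
45+: 1844 × 0.972 + 2176 × 0.623 = 1792 + 1356 = 3148
Net migration: 30–44 + 110 → 2127; 45+ − 110 → 3038
Giving 141 / 118 / 2127 / 3038.
After projecting period 3:
Births: 118 × 0.067 = 8
15–29: 141 × 0.979 = 138
30–44: 118 × 0.958 = 113
45+: 2127 × 0.972 + 3038 × 0.623 = 2067 + 1893 = 3960
Net migration: 30–44 + 110 → 223; 45+ − 110 → 3850
Giving 8 / 138 / 223 / 3850.
Dependents (band 0–14 + band 45+) = 8 + 3850 = 3858; working-age = 361; ratio = 3858/361 × 100 = 1068.7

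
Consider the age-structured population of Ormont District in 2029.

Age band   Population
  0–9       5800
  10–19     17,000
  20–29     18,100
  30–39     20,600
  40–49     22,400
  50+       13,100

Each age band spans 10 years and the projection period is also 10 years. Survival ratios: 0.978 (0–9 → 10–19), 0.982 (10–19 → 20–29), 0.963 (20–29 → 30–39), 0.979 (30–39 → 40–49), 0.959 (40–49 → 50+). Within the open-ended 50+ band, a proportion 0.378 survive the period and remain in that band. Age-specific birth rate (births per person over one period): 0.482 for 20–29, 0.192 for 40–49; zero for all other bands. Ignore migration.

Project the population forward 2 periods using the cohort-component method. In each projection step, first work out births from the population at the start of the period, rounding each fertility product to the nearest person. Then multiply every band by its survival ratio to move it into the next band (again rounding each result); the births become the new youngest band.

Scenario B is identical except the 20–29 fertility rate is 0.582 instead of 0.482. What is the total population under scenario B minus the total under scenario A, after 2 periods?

Let group 1 be 0–9 through group 6 = 50+.
[period 1]
Births: 18100 × 0.482 = 8724, 22400 × 0.192 = 4301 → 13025
Group 2: 5800 × 0.978 = 5672
Group 3: 17000 × 0.982 = 16694
Group 4: 18100 × 0.963 = 17430
Group 5: 20600 × 0.979 = 20167
Group 6: 22400 × 0.959 + 13100 × 0.378 = 21482 + 4952 = 26434
End of period: [13025, 5672, 16694, 17430, 20167, 26434]
[period 2]
Births: 16694 × 0.482 = 8047, 20167 × 0.192 = 3872 → 11919
Group 2: 13025 × 0.978 = 12738
Group 3: 5672 × 0.982 = 5570
Group 4: 16694 × 0.963 = 16076
Group 5: 17430 × 0.979 = 17064
Group 6: 20167 × 0.959 + 26434 × 0.378 = 19340 + 9992 = 29332
End of period: [11919, 12738, 5570, 16076, 17064, 29332]
Scenario A total after 2 periods: 92699
Scenario B projection —
[period 1]
Births: 18100 × 0.582 = 10534, 22400 × 0.192 = 4301 → 14835
Group 2: 5800 × 0.978 = 5672
Group 3: 17000 × 0.982 = 16694
Group 4: 18100 × 0.963 = 17430
Group 5: 20600 × 0.979 = 20167
Group 6: 22400 × 0.959 + 13100 × 0.378 = 21482 + 4952 = 26434
End of period: [14835, 5672, 16694, 17430, 20167, 26434]
[period 2]
Births: 16694 × 0.582 = 9716, 20167 × 0.192 = 3872 → 13588
Group 2: 14835 × 0.978 = 14509
Group 3: 5672 × 0.982 = 5570
Group 4: 16694 × 0.963 = 16076
Group 5: 17430 × 0.979 = 17064
Group 6: 20167 × 0.959 + 26434 × 0.378 = 19340 + 9992 = 29332
End of period: [13588, 14509, 5570, 16076, 17064, 29332]
Scenario B total after 2 periods: 96139
Difference B − A = 96139 − 92699 = 3440

3440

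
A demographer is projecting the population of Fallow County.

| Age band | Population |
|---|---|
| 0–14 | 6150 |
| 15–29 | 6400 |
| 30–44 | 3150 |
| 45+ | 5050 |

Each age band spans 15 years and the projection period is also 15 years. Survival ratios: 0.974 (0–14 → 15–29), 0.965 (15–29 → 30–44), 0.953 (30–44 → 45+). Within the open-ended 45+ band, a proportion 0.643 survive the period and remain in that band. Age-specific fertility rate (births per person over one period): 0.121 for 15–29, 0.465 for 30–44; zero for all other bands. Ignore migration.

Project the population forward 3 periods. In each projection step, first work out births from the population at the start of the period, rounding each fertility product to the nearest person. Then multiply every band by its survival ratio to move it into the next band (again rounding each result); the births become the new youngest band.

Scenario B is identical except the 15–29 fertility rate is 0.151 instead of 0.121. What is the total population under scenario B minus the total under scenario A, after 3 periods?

Numbering the groups 1..4 from youngest to oldest:
— Period 1 —
Births: 6400 × 0.121 = 774, 3150 × 0.465 = 1465 → 2239
Group 2: 6150 × 0.974 = 5990
Group 3: 6400 × 0.965 = 6176
Group 4: 3150 × 0.953 + 5050 × 0.643 = 3002 + 3247 = 6249
→ [2239, 5990, 6176, 6249]
— Period 2 —
Births: 5990 × 0.121 = 725, 6176 × 0.465 = 2872 → 3597
Group 2: 2239 × 0.974 = 2181
Group 3: 5990 × 0.965 = 5780
Group 4: 6176 × 0.953 + 6249 × 0.643 = 5886 + 4018 = 9904
→ [3597, 2181, 5780, 9904]
— Period 3 —
Births: 2181 × 0.121 = 264, 5780 × 0.465 = 2688 → 2952
Group 2: 3597 × 0.974 = 3503
Group 3: 2181 × 0.965 = 2105
Group 4: 5780 × 0.953 + 9904 × 0.643 = 5508 + 6368 = 11876
→ [2952, 3503, 2105, 11876]
Scenario A total after 3 periods: 20436
Scenario B projection —
— Period 1 —
Births: 6400 × 0.151 = 966, 3150 × 0.465 = 1465 → 2431
Group 2: 6150 × 0.974 = 5990
Group 3: 6400 × 0.965 = 6176
Group 4: 3150 × 0.953 + 5050 × 0.643 = 3002 + 3247 = 6249
→ [2431, 5990, 6176, 6249]
— Period 2 —
Births: 5990 × 0.151 = 904, 6176 × 0.465 = 2872 → 3776
Group 2: 2431 × 0.974 = 2368
Group 3: 5990 × 0.965 = 5780
Group 4: 6176 × 0.953 + 6249 × 0.643 = 5886 + 4018 = 9904
→ [3776, 2368, 5780, 9904]
— Period 3 —
Births: 2368 × 0.151 = 358, 5780 × 0.465 = 2688 → 3046
Group 2: 3776 × 0.974 = 3678
Group 3: 2368 × 0.965 = 2285
Group 4: 5780 × 0.953 + 9904 × 0.643 = 5508 + 6368 = 11876
→ [3046, 3678, 2285, 11876]
Scenario B total after 3 periods: 20885
Difference B − A = 20885 − 20436 = 449

449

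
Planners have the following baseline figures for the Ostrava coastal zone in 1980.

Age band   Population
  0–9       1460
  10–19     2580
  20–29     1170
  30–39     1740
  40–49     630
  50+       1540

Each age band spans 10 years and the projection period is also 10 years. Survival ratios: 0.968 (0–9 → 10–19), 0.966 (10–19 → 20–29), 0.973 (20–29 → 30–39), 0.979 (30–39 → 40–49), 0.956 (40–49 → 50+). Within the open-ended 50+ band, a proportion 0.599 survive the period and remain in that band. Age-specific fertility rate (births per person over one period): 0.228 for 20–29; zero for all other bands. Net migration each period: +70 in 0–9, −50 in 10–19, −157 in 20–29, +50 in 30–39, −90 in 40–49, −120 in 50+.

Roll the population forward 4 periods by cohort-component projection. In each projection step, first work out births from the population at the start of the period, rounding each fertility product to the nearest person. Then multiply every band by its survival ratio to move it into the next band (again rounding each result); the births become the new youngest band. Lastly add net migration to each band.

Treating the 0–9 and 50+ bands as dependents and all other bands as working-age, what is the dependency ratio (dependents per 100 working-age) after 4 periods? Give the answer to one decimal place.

184.5

Call the bands 1 to 6, youngest first.
— Period 1 —
Births: 1170 × 0.228 = 267
Band 2: 1460 × 0.968 = 1413
Band 3: 2580 × 0.966 = 2492
Band 4: 1170 × 0.973 = 1138
Band 5: 1740 × 0.979 = 1703
Band 6: 630 × 0.956 + 1540 × 0.599 = 602 + 922 = 1524
Net migration: Band 1 + 70 → 337; Band 2 − 50 → 1363; Band 3 − 157 → 2335; Band 4 + 50 → 1188; Band 5 − 90 → 1613; Band 6 − 120 → 1404
Giving 337 / 1363 / 2335 / 1188 / 1613 / 1404.
— Period 2 —
Births: 2335 × 0.228 = 532
Band 2: 337 × 0.968 = 326
Band 3: 1363 × 0.966 = 1317
Band 4: 2335 × 0.973 = 2272
Band 5: 1188 × 0.979 = 1163
Band 6: 1613 × 0.956 + 1404 × 0.599 = 1542 + 841 = 2383
Net migration: Band 1 + 70 → 602; Band 2 − 50 → 276; Band 3 − 157 → 1160; Band 4 + 50 → 2322; Band 5 − 90 → 1073; Band 6 − 120 → 2263
Giving 602 / 276 / 1160 / 2322 / 1073 / 2263.
— Period 3 —
Births: 1160 × 0.228 = 264
Band 2: 602 × 0.968 = 583
Band 3: 276 × 0.966 = 267
Band 4: 1160 × 0.973 = 1129
Band 5: 2322 × 0.979 = 2273
Band 6: 1073 × 0.956 + 2263 × 0.599 = 1026 + 1356 = 2382
Net migration: Band 1 + 70 → 334; Band 2 − 50 → 533; Band 3 − 157 → 110; Band 4 + 50 → 1179; Band 5 − 90 → 2183; Band 6 − 120 → 2262
Giving 334 / 533 / 110 / 1179 / 2183 / 2262.
— Period 4 —
Births: 110 × 0.228 = 25
Band 2: 334 × 0.968 = 323
Band 3: 533 × 0.966 = 515
Band 4: 110 × 0.973 = 107
Band 5: 1179 × 0.979 = 1154
Band 6: 2183 × 0.956 + 2262 × 0.599 = 2087 + 1355 = 3442
Net migration: Band 1 + 70 → 95; Band 2 − 50 → 273; Band 3 − 157 → 358; Band 4 + 50 → 157; Band 5 − 90 → 1064; Band 6 − 120 → 3322
Giving 95 / 273 / 358 / 157 / 1064 / 3322.
Dependents (band 0–9 + band 50+) = 95 + 3322 = 3417; working-age = 1852; ratio = 3417/1852 × 100 = 184.5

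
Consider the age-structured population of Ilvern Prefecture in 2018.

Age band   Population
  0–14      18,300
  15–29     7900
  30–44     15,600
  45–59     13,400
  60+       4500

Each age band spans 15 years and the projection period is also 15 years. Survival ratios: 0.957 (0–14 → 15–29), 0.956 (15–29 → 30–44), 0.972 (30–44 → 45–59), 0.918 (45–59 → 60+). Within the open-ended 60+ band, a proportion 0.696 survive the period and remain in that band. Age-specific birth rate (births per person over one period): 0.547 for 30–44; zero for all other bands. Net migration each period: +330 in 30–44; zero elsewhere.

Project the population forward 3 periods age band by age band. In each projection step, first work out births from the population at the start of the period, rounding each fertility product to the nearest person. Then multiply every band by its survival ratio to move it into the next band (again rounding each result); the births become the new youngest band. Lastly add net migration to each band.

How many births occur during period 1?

Period 1.
Births: 15600 × 0.547 = 8533
15–29: 18300 × 0.957 = 17513
30–44: 7900 × 0.956 = 7552
45–59: 15600 × 0.972 = 15163
60+: 13400 × 0.918 + 4500 × 0.696 = 12301 + 3132 = 15433
Net migration: 30–44 + 330 → 7882
→ [8533, 17513, 7882, 15163, 15433]

8533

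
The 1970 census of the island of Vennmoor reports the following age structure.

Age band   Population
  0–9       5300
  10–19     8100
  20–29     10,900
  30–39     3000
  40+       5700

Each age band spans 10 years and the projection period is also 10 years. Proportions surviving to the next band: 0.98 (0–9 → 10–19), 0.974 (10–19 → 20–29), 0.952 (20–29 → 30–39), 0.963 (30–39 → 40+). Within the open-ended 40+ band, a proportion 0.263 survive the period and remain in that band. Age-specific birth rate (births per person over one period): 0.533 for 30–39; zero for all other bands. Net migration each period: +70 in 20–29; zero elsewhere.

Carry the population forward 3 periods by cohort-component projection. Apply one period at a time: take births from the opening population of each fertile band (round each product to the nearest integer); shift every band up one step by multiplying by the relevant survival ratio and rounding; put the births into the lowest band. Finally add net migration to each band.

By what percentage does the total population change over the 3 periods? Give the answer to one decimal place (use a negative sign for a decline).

Period 1.
Births: 3000 * 0.533 = 1599
10–19: 5300 * 0.98 = 5194
20–29: 8100 * 0.974 = 7889
30–39: 10900 * 0.952 = 10377
40+: 3000 * 0.963 + 5700 * 0.263 = 2889 + 1499 = 4388
Net migration: 20–29 + 70 → 7959
Population now: 0–9=1599, 10–19=5194, 20–29=7959, 30–39=10377, 40+=4388
Period 2.
Births: 10377 * 0.533 = 5531
10–19: 1599 * 0.98 = 1567
20–29: 5194 * 0.974 = 5059
30–39: 7959 * 0.952 = 7577
40+: 10377 * 0.963 + 4388 * 0.263 = 9993 + 1154 = 11147
Net migration: 20–29 + 70 → 5129
Population now: 0–9=5531, 10–19=1567, 20–29=5129, 30–39=7577, 40+=11147
Period 3.
Births: 7577 * 0.533 = 4039
10–19: 5531 * 0.98 = 5420
20–29: 1567 * 0.974 = 1526
30–39: 5129 * 0.952 = 4883
40+: 7577 * 0.963 + 11147 * 0.263 = 7297 + 2932 = 10229
Net migration: 20–29 + 70 → 1596
Population now: 0–9=4039, 10–19=5420, 20–29=1596, 30–39=4883, 40+=10229
Total: 33000 → 26167; change = -6833; percentage change = -20.7%

-20.7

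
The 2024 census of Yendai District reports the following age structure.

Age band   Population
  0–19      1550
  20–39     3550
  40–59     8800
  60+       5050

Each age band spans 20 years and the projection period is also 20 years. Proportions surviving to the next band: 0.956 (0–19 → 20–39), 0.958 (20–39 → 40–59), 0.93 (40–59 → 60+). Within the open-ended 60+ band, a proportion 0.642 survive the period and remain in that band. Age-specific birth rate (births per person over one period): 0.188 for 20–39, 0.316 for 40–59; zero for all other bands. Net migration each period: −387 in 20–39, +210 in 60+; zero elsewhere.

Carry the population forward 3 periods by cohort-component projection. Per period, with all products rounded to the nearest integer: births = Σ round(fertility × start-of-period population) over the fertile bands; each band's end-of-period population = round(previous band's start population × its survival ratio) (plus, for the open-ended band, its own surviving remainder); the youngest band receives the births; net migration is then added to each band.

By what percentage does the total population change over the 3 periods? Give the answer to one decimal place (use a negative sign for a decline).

-33.2

— Period 1 —
Births: 3550 * 0.188 = 667, 8800 * 0.316 = 2781 → 3448
20–39: 1550 * 0.956 = 1482
40–59: 3550 * 0.958 = 3401
60+: 8800 * 0.93 + 5050 * 0.642 = 8184 + 3242 = 11426
Net migration: 20–39 − 387 → 1095; 60+ + 210 → 11636
End of period: [3448, 1095, 3401, 11636]
— Period 2 —
Births: 1095 * 0.188 = 206, 3401 * 0.316 = 1075 → 1281
20–39: 3448 * 0.956 = 3296
40–59: 1095 * 0.958 = 1049
60+: 3401 * 0.93 + 11636 * 0.642 = 3163 + 7470 = 10633
Net migration: 20–39 − 387 → 2909; 60+ + 210 → 10843
End of period: [1281, 2909, 1049, 10843]
— Period 3 —
Births: 2909 * 0.188 = 547, 1049 * 0.316 = 331 → 878
20–39: 1281 * 0.956 = 1225
40–59: 2909 * 0.958 = 2787
60+: 1049 * 0.93 + 10843 * 0.642 = 976 + 6961 = 7937
Net migration: 20–39 − 387 → 838; 60+ + 210 → 8147
End of period: [878, 838, 2787, 8147]
Total: 18950 → 12650; change = -6300; percentage change = -33.2%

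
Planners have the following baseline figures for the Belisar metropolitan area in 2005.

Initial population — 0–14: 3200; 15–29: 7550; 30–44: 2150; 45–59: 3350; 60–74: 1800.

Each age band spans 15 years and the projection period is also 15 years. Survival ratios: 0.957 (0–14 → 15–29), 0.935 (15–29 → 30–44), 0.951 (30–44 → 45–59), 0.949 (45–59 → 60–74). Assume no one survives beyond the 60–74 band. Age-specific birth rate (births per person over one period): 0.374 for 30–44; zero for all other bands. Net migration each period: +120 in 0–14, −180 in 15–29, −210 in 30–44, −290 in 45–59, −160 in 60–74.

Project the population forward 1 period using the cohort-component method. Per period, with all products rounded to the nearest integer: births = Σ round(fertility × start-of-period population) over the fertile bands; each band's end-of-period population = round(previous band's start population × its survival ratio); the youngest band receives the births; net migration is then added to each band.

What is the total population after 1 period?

(Groups numbered youngest = 1 to oldest = 5.)
After projecting period 1:
Births: 2150 * 0.374 = 804
Group 2: 3200 * 0.957 = 3062
Group 3: 7550 * 0.935 = 7059
Group 4: 2150 * 0.951 = 2045
Group 5: 3350 * 0.949 = 3179
Net migration: Group 1 + 120 → 924; Group 2 − 180 → 2882; Group 3 − 210 → 6849; Group 4 − 290 → 1755; Group 5 − 160 → 3019
End of period: [924, 2882, 6849, 1755, 3019]
Total after period 1: 924 + 2882 + 6849 + 1755 + 3019 = 15429

15429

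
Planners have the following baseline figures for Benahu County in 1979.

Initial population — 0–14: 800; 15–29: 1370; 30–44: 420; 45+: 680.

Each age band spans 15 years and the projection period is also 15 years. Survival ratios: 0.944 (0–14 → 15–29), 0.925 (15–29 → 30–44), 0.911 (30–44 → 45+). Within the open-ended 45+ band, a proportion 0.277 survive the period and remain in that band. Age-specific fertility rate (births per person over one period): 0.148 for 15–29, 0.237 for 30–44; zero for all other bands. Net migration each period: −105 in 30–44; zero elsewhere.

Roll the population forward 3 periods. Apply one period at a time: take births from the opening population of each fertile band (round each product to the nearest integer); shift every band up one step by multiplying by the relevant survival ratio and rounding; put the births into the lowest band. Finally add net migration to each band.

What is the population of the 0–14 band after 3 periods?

— Period 1 —
Births: 1370 × 0.148 = 203 ; 420 × 0.237 = 100 → 303
15–29: 800 × 0.944 = 755
30–44: 1370 × 0.925 = 1267
45+: 420 × 0.911 + 680 × 0.277 = 383 + 188 = 571
Net migration: 30–44 − 105 → 1162
End of period: [303, 755, 1162, 571]
— Period 2 —
Births: 755 × 0.148 = 112 ; 1162 × 0.237 = 275 → 387
15–29: 303 × 0.944 = 286
30–44: 755 × 0.925 = 698
45+: 1162 × 0.911 + 571 × 0.277 = 1059 + 158 = 1217
Net migration: 30–44 − 105 → 593
End of period: [387, 286, 593, 1217]
— Period 3 —
Births: 286 × 0.148 = 42 ; 593 × 0.237 = 141 → 183
15–29: 387 × 0.944 = 365
30–44: 286 × 0.925 = 265
45+: 593 × 0.911 + 1217 × 0.277 = 540 + 337 = 877
Net migration: 30–44 − 105 → 160
End of period: [183, 365, 160, 877]

183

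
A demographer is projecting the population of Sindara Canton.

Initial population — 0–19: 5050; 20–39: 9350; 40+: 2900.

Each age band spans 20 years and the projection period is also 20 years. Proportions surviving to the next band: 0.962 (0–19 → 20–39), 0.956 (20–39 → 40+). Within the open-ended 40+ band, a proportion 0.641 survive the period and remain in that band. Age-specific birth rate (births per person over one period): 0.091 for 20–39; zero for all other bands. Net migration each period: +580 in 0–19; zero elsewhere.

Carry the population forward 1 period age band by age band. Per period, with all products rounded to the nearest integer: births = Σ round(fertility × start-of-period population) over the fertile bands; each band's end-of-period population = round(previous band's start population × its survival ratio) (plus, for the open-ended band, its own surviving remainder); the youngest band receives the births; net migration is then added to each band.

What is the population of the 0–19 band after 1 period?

1431

[period 1]
Births: 9350 × 0.091 = 851
20–39: 5050 × 0.962 = 4858
40+: 9350 × 0.956 + 2900 × 0.641 = 8939 + 1859 = 10798
Net migration: 0–19 + 580 → 1431
Giving 1431 / 4858 / 10798.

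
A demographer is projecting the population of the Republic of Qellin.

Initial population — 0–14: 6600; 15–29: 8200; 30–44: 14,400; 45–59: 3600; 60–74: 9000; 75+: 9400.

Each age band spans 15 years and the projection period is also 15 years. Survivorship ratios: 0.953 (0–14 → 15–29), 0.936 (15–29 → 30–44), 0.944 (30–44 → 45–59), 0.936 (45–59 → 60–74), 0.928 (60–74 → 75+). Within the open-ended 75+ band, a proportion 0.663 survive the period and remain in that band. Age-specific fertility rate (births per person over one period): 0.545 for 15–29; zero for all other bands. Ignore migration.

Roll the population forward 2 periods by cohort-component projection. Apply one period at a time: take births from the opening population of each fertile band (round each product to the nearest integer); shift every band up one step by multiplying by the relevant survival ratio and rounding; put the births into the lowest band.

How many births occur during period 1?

(Groups numbered youngest = 1 to oldest = 6.)
— Period 1 —
Births: 8200 * 0.545 = 4469
Group 2: 6600 * 0.953 = 6290
Group 3: 8200 * 0.936 = 7675
Group 4: 14400 * 0.944 = 13594
Group 5: 3600 * 0.936 = 3370
Group 6: 9000 * 0.928 + 9400 * 0.663 = 8352 + 6232 = 14584
End of period: [4469, 6290, 7675, 13594, 3370, 14584]

4469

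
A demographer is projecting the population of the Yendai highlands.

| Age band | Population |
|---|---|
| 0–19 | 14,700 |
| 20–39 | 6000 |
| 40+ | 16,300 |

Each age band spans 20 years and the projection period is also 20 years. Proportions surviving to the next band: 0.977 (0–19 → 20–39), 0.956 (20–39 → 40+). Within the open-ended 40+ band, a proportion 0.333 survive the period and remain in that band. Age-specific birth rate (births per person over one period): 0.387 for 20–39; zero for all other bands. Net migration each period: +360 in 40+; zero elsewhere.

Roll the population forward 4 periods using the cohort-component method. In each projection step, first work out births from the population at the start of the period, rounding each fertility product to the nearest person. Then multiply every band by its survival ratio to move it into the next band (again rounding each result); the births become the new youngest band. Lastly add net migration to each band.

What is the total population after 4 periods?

11340

(Bands numbered youngest = 1 to oldest = 3.)
Period 1:
Births: 6000 × 0.387 = 2322
Band 2: 14700 × 0.977 = 14362
Band 3: 6000 × 0.956 + 16300 × 0.333 = 5736 + 5428 = 11164
Net migration: Band 3 + 360 → 11524
Giving 2322 / 14362 / 11524.
Period 2:
Births: 14362 × 0.387 = 5558
Band 2: 2322 × 0.977 = 2269
Band 3: 14362 × 0.956 + 11524 × 0.333 = 13730 + 3837 = 17567
Net migration: Band 3 + 360 → 17927
Giving 5558 / 2269 / 17927.
Period 3:
Births: 2269 × 0.387 = 878
Band 2: 5558 × 0.977 = 5430
Band 3: 2269 × 0.956 + 17927 × 0.333 = 2169 + 5970 = 8139
Net migration: Band 3 + 360 → 8499
Giving 878 / 5430 / 8499.
Period 4:
Births: 5430 × 0.387 = 2101
Band 2: 878 × 0.977 = 858
Band 3: 5430 × 0.956 + 8499 × 0.333 = 5191 + 2830 = 8021
Net migration: Band 3 + 360 → 8381
Giving 2101 / 858 / 8381.
Total after period 4: 2101 + 858 + 8381 = 11340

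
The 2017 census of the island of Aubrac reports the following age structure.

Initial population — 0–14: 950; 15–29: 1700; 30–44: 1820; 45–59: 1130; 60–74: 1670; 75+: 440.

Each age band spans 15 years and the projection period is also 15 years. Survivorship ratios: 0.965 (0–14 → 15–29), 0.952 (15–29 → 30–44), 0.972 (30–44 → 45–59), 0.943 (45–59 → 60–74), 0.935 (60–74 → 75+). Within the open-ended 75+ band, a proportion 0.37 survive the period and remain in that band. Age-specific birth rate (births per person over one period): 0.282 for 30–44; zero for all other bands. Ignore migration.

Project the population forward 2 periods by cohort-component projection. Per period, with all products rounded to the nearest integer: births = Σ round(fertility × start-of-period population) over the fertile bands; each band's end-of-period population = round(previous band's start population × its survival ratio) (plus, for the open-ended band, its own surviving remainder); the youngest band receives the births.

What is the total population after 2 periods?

6700

(Groups numbered youngest = 1 to oldest = 6.)
After projecting period 1:
Births: 1820 * 0.282 = 513
Group 2: 950 * 0.965 = 917
Group 3: 1700 * 0.952 = 1618
Group 4: 1820 * 0.972 = 1769
Group 5: 1130 * 0.943 = 1066
Group 6: 1670 * 0.935 + 440 * 0.37 = 1561 + 163 = 1724
Population now: 0–14=513, 15–29=917, 30–44=1618, 45–59=1769, 60–74=1066, 75+=1724
After projecting period 2:
Births: 1618 * 0.282 = 456
Group 2: 513 * 0.965 = 495
Group 3: 917 * 0.952 = 873
Group 4: 1618 * 0.972 = 1573
Group 5: 1769 * 0.943 = 1668
Group 6: 1066 * 0.935 + 1724 * 0.37 = 997 + 638 = 1635
Population now: 0–14=456, 15–29=495, 30–44=873, 45–59=1573, 60–74=1668, 75+=1635
Total after period 2: 456 + 495 + 873 + 1573 + 1668 + 1635 = 6700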